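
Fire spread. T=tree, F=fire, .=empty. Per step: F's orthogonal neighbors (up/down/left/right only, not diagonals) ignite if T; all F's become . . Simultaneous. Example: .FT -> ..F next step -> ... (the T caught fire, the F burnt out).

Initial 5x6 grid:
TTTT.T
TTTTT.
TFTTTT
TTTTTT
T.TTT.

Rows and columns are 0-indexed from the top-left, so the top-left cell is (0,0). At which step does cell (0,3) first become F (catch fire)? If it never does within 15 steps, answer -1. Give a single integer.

Step 1: cell (0,3)='T' (+4 fires, +1 burnt)
Step 2: cell (0,3)='T' (+6 fires, +4 burnt)
Step 3: cell (0,3)='T' (+7 fires, +6 burnt)
Step 4: cell (0,3)='F' (+5 fires, +7 burnt)
  -> target ignites at step 4
Step 5: cell (0,3)='.' (+2 fires, +5 burnt)
Step 6: cell (0,3)='.' (+0 fires, +2 burnt)
  fire out at step 6

4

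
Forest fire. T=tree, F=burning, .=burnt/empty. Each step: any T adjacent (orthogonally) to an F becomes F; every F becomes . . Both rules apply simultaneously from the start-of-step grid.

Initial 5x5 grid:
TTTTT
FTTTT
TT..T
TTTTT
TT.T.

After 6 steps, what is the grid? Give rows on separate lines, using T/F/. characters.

Step 1: 3 trees catch fire, 1 burn out
  FTTTT
  .FTTT
  FT..T
  TTTTT
  TT.T.
Step 2: 4 trees catch fire, 3 burn out
  .FTTT
  ..FTT
  .F..T
  FTTTT
  TT.T.
Step 3: 4 trees catch fire, 4 burn out
  ..FTT
  ...FT
  ....T
  .FTTT
  FT.T.
Step 4: 4 trees catch fire, 4 burn out
  ...FT
  ....F
  ....T
  ..FTT
  .F.T.
Step 5: 3 trees catch fire, 4 burn out
  ....F
  .....
  ....F
  ...FT
  ...T.
Step 6: 2 trees catch fire, 3 burn out
  .....
  .....
  .....
  ....F
  ...F.

.....
.....
.....
....F
...F.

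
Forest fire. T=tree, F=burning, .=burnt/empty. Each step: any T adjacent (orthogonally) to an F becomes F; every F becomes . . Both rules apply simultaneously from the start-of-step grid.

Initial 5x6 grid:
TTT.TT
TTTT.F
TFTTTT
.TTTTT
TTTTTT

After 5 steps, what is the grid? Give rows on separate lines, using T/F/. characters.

Step 1: 6 trees catch fire, 2 burn out
  TTT.TF
  TFTT..
  F.FTTF
  .FTTTT
  TTTTTT
Step 2: 9 trees catch fire, 6 burn out
  TFT.F.
  F.FT..
  ...FF.
  ..FTTF
  TFTTTT
Step 3: 8 trees catch fire, 9 burn out
  F.F...
  ...F..
  ......
  ...FF.
  F.FTTF
Step 4: 2 trees catch fire, 8 burn out
  ......
  ......
  ......
  ......
  ...FF.
Step 5: 0 trees catch fire, 2 burn out
  ......
  ......
  ......
  ......
  ......

......
......
......
......
......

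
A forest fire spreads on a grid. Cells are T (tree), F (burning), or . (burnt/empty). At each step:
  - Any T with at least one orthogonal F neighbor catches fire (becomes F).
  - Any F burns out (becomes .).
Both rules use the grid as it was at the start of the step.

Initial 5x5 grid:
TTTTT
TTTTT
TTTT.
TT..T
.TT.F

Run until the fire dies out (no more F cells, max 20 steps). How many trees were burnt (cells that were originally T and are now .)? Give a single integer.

Answer: 1

Derivation:
Step 1: +1 fires, +1 burnt (F count now 1)
Step 2: +0 fires, +1 burnt (F count now 0)
Fire out after step 2
Initially T: 19, now '.': 7
Total burnt (originally-T cells now '.'): 1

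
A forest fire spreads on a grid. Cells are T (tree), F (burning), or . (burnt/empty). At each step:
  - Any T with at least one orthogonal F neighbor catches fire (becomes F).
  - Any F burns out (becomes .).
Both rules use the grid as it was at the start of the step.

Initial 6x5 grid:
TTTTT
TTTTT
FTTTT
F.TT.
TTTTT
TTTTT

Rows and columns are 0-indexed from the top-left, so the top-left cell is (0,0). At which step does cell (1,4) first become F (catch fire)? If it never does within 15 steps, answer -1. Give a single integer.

Step 1: cell (1,4)='T' (+3 fires, +2 burnt)
Step 2: cell (1,4)='T' (+5 fires, +3 burnt)
Step 3: cell (1,4)='T' (+6 fires, +5 burnt)
Step 4: cell (1,4)='T' (+6 fires, +6 burnt)
Step 5: cell (1,4)='F' (+4 fires, +6 burnt)
  -> target ignites at step 5
Step 6: cell (1,4)='.' (+2 fires, +4 burnt)
Step 7: cell (1,4)='.' (+0 fires, +2 burnt)
  fire out at step 7

5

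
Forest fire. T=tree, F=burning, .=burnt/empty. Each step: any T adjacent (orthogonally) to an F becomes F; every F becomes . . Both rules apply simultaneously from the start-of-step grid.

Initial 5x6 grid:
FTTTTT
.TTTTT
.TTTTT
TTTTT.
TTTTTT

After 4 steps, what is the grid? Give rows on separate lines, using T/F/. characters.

Step 1: 1 trees catch fire, 1 burn out
  .FTTTT
  .TTTTT
  .TTTTT
  TTTTT.
  TTTTTT
Step 2: 2 trees catch fire, 1 burn out
  ..FTTT
  .FTTTT
  .TTTTT
  TTTTT.
  TTTTTT
Step 3: 3 trees catch fire, 2 burn out
  ...FTT
  ..FTTT
  .FTTTT
  TTTTT.
  TTTTTT
Step 4: 4 trees catch fire, 3 burn out
  ....FT
  ...FTT
  ..FTTT
  TFTTT.
  TTTTTT

....FT
...FTT
..FTTT
TFTTT.
TTTTTT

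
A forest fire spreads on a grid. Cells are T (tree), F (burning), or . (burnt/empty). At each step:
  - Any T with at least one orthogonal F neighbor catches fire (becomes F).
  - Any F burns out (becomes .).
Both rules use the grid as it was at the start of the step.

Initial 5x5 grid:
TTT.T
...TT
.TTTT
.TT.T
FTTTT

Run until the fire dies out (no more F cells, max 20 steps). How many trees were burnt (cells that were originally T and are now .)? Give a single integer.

Answer: 14

Derivation:
Step 1: +1 fires, +1 burnt (F count now 1)
Step 2: +2 fires, +1 burnt (F count now 2)
Step 3: +3 fires, +2 burnt (F count now 3)
Step 4: +2 fires, +3 burnt (F count now 2)
Step 5: +2 fires, +2 burnt (F count now 2)
Step 6: +2 fires, +2 burnt (F count now 2)
Step 7: +1 fires, +2 burnt (F count now 1)
Step 8: +1 fires, +1 burnt (F count now 1)
Step 9: +0 fires, +1 burnt (F count now 0)
Fire out after step 9
Initially T: 17, now '.': 22
Total burnt (originally-T cells now '.'): 14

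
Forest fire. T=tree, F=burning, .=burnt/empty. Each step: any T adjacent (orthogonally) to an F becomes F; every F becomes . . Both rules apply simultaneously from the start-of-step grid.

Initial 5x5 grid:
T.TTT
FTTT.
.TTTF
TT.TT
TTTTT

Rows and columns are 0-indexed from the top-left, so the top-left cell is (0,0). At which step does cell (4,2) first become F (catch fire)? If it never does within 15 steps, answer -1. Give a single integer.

Step 1: cell (4,2)='T' (+4 fires, +2 burnt)
Step 2: cell (4,2)='T' (+6 fires, +4 burnt)
Step 3: cell (4,2)='T' (+4 fires, +6 burnt)
Step 4: cell (4,2)='F' (+4 fires, +4 burnt)
  -> target ignites at step 4
Step 5: cell (4,2)='.' (+1 fires, +4 burnt)
Step 6: cell (4,2)='.' (+0 fires, +1 burnt)
  fire out at step 6

4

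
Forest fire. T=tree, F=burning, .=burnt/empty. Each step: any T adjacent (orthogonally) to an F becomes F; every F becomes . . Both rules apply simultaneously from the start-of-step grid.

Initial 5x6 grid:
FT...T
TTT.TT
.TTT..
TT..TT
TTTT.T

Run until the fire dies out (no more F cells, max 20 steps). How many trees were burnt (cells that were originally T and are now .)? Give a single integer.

Answer: 13

Derivation:
Step 1: +2 fires, +1 burnt (F count now 2)
Step 2: +1 fires, +2 burnt (F count now 1)
Step 3: +2 fires, +1 burnt (F count now 2)
Step 4: +2 fires, +2 burnt (F count now 2)
Step 5: +3 fires, +2 burnt (F count now 3)
Step 6: +2 fires, +3 burnt (F count now 2)
Step 7: +1 fires, +2 burnt (F count now 1)
Step 8: +0 fires, +1 burnt (F count now 0)
Fire out after step 8
Initially T: 19, now '.': 24
Total burnt (originally-T cells now '.'): 13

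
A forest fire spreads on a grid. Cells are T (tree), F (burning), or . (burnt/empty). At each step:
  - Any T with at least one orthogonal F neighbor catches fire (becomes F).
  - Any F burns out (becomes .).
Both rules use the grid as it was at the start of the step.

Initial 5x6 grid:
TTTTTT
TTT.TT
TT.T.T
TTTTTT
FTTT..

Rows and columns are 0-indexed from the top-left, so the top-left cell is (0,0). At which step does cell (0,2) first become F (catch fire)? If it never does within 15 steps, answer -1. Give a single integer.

Step 1: cell (0,2)='T' (+2 fires, +1 burnt)
Step 2: cell (0,2)='T' (+3 fires, +2 burnt)
Step 3: cell (0,2)='T' (+4 fires, +3 burnt)
Step 4: cell (0,2)='T' (+3 fires, +4 burnt)
Step 5: cell (0,2)='T' (+4 fires, +3 burnt)
Step 6: cell (0,2)='F' (+2 fires, +4 burnt)
  -> target ignites at step 6
Step 7: cell (0,2)='.' (+2 fires, +2 burnt)
Step 8: cell (0,2)='.' (+2 fires, +2 burnt)
Step 9: cell (0,2)='.' (+2 fires, +2 burnt)
Step 10: cell (0,2)='.' (+0 fires, +2 burnt)
  fire out at step 10

6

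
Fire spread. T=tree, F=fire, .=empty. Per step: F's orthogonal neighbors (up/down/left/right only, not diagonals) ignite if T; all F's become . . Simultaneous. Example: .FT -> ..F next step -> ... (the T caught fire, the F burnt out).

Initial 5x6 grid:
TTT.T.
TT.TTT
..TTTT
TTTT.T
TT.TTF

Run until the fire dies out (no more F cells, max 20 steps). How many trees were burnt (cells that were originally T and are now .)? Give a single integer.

Step 1: +2 fires, +1 burnt (F count now 2)
Step 2: +2 fires, +2 burnt (F count now 2)
Step 3: +3 fires, +2 burnt (F count now 3)
Step 4: +3 fires, +3 burnt (F count now 3)
Step 5: +4 fires, +3 burnt (F count now 4)
Step 6: +2 fires, +4 burnt (F count now 2)
Step 7: +1 fires, +2 burnt (F count now 1)
Step 8: +0 fires, +1 burnt (F count now 0)
Fire out after step 8
Initially T: 22, now '.': 25
Total burnt (originally-T cells now '.'): 17

Answer: 17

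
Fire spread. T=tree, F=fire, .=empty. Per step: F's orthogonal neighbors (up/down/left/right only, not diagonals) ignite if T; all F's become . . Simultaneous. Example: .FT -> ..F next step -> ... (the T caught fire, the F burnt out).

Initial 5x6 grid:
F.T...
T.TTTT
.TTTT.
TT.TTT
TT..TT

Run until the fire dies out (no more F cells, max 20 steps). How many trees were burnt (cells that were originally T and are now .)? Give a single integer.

Answer: 1

Derivation:
Step 1: +1 fires, +1 burnt (F count now 1)
Step 2: +0 fires, +1 burnt (F count now 0)
Fire out after step 2
Initially T: 19, now '.': 12
Total burnt (originally-T cells now '.'): 1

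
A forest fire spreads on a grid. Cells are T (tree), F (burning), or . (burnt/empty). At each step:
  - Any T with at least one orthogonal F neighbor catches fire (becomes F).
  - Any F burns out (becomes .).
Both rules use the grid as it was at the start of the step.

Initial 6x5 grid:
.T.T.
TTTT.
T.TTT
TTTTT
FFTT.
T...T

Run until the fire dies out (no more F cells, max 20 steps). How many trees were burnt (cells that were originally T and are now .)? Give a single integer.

Step 1: +4 fires, +2 burnt (F count now 4)
Step 2: +3 fires, +4 burnt (F count now 3)
Step 3: +3 fires, +3 burnt (F count now 3)
Step 4: +4 fires, +3 burnt (F count now 4)
Step 5: +3 fires, +4 burnt (F count now 3)
Step 6: +1 fires, +3 burnt (F count now 1)
Step 7: +0 fires, +1 burnt (F count now 0)
Fire out after step 7
Initially T: 19, now '.': 29
Total burnt (originally-T cells now '.'): 18

Answer: 18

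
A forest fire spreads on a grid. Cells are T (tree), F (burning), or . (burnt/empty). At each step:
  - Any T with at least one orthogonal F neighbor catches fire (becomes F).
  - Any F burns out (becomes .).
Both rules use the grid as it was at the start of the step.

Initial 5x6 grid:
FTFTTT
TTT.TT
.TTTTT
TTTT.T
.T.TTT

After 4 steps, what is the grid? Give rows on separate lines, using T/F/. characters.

Step 1: 4 trees catch fire, 2 burn out
  .F.FTT
  FTF.TT
  .TTTTT
  TTTT.T
  .T.TTT
Step 2: 3 trees catch fire, 4 burn out
  ....FT
  .F..TT
  .TFTTT
  TTTT.T
  .T.TTT
Step 3: 5 trees catch fire, 3 burn out
  .....F
  ....FT
  .F.FTT
  TTFT.T
  .T.TTT
Step 4: 4 trees catch fire, 5 burn out
  ......
  .....F
  ....FT
  TF.F.T
  .T.TTT

......
.....F
....FT
TF.F.T
.T.TTT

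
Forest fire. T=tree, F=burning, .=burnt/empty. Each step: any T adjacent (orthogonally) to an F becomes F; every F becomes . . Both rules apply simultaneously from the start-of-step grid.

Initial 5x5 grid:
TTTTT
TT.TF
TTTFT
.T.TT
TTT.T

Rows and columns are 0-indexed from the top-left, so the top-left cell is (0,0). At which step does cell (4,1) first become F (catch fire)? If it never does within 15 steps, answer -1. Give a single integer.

Step 1: cell (4,1)='T' (+5 fires, +2 burnt)
Step 2: cell (4,1)='T' (+3 fires, +5 burnt)
Step 3: cell (4,1)='T' (+5 fires, +3 burnt)
Step 4: cell (4,1)='F' (+3 fires, +5 burnt)
  -> target ignites at step 4
Step 5: cell (4,1)='.' (+3 fires, +3 burnt)
Step 6: cell (4,1)='.' (+0 fires, +3 burnt)
  fire out at step 6

4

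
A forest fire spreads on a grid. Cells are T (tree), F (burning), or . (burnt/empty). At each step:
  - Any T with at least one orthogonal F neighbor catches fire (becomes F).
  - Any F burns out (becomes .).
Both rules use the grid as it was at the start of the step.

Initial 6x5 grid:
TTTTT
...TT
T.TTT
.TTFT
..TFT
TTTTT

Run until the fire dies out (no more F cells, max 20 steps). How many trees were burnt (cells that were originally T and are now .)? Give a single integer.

Step 1: +6 fires, +2 burnt (F count now 6)
Step 2: +6 fires, +6 burnt (F count now 6)
Step 3: +3 fires, +6 burnt (F count now 3)
Step 4: +3 fires, +3 burnt (F count now 3)
Step 5: +1 fires, +3 burnt (F count now 1)
Step 6: +1 fires, +1 burnt (F count now 1)
Step 7: +0 fires, +1 burnt (F count now 0)
Fire out after step 7
Initially T: 21, now '.': 29
Total burnt (originally-T cells now '.'): 20

Answer: 20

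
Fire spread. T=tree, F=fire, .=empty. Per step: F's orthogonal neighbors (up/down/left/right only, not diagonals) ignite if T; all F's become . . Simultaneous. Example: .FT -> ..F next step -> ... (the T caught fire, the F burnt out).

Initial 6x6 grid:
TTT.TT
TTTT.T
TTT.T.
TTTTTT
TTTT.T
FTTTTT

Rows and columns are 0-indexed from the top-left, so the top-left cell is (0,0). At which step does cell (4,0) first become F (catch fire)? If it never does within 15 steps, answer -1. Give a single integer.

Step 1: cell (4,0)='F' (+2 fires, +1 burnt)
  -> target ignites at step 1
Step 2: cell (4,0)='.' (+3 fires, +2 burnt)
Step 3: cell (4,0)='.' (+4 fires, +3 burnt)
Step 4: cell (4,0)='.' (+5 fires, +4 burnt)
Step 5: cell (4,0)='.' (+5 fires, +5 burnt)
Step 6: cell (4,0)='.' (+4 fires, +5 burnt)
Step 7: cell (4,0)='.' (+4 fires, +4 burnt)
Step 8: cell (4,0)='.' (+0 fires, +4 burnt)
  fire out at step 8

1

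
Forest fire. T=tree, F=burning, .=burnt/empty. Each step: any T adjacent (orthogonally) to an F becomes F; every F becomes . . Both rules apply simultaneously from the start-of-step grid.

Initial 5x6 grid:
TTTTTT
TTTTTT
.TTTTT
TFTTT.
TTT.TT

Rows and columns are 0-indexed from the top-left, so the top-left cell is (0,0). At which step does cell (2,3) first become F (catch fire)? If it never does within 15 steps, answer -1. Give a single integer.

Step 1: cell (2,3)='T' (+4 fires, +1 burnt)
Step 2: cell (2,3)='T' (+5 fires, +4 burnt)
Step 3: cell (2,3)='F' (+5 fires, +5 burnt)
  -> target ignites at step 3
Step 4: cell (2,3)='.' (+5 fires, +5 burnt)
Step 5: cell (2,3)='.' (+4 fires, +5 burnt)
Step 6: cell (2,3)='.' (+2 fires, +4 burnt)
Step 7: cell (2,3)='.' (+1 fires, +2 burnt)
Step 8: cell (2,3)='.' (+0 fires, +1 burnt)
  fire out at step 8

3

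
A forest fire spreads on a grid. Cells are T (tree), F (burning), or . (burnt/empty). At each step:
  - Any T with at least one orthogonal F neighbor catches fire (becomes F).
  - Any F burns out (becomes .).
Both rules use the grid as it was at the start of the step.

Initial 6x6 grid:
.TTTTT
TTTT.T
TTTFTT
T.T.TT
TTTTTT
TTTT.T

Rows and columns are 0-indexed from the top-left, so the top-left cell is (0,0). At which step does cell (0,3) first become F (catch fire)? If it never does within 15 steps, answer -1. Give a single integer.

Step 1: cell (0,3)='T' (+3 fires, +1 burnt)
Step 2: cell (0,3)='F' (+6 fires, +3 burnt)
  -> target ignites at step 2
Step 3: cell (0,3)='.' (+8 fires, +6 burnt)
Step 4: cell (0,3)='.' (+8 fires, +8 burnt)
Step 5: cell (0,3)='.' (+4 fires, +8 burnt)
Step 6: cell (0,3)='.' (+1 fires, +4 burnt)
Step 7: cell (0,3)='.' (+0 fires, +1 burnt)
  fire out at step 7

2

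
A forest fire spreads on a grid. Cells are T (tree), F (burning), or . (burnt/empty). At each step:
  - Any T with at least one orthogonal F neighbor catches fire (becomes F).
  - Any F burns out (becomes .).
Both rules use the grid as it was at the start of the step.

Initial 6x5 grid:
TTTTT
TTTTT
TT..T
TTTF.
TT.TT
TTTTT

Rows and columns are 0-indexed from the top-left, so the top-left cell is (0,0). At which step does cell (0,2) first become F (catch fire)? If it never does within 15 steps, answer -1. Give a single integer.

Step 1: cell (0,2)='T' (+2 fires, +1 burnt)
Step 2: cell (0,2)='T' (+3 fires, +2 burnt)
Step 3: cell (0,2)='T' (+5 fires, +3 burnt)
Step 4: cell (0,2)='T' (+4 fires, +5 burnt)
Step 5: cell (0,2)='T' (+4 fires, +4 burnt)
Step 6: cell (0,2)='F' (+3 fires, +4 burnt)
  -> target ignites at step 6
Step 7: cell (0,2)='.' (+2 fires, +3 burnt)
Step 8: cell (0,2)='.' (+2 fires, +2 burnt)
Step 9: cell (0,2)='.' (+0 fires, +2 burnt)
  fire out at step 9

6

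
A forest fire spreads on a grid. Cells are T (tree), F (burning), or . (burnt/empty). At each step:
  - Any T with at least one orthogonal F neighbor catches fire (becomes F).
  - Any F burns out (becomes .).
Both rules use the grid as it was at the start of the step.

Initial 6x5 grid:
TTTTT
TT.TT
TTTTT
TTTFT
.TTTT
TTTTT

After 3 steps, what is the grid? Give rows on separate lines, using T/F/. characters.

Step 1: 4 trees catch fire, 1 burn out
  TTTTT
  TT.TT
  TTTFT
  TTF.F
  .TTFT
  TTTTT
Step 2: 7 trees catch fire, 4 burn out
  TTTTT
  TT.FT
  TTF.F
  TF...
  .TF.F
  TTTFT
Step 3: 7 trees catch fire, 7 burn out
  TTTFT
  TT..F
  TF...
  F....
  .F...
  TTF.F

TTTFT
TT..F
TF...
F....
.F...
TTF.F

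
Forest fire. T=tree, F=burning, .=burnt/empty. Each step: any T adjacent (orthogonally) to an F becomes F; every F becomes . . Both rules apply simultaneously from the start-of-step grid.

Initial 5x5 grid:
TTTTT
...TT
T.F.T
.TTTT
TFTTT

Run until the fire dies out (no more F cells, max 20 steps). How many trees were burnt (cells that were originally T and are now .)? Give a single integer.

Step 1: +4 fires, +2 burnt (F count now 4)
Step 2: +2 fires, +4 burnt (F count now 2)
Step 3: +2 fires, +2 burnt (F count now 2)
Step 4: +1 fires, +2 burnt (F count now 1)
Step 5: +1 fires, +1 burnt (F count now 1)
Step 6: +2 fires, +1 burnt (F count now 2)
Step 7: +1 fires, +2 burnt (F count now 1)
Step 8: +1 fires, +1 burnt (F count now 1)
Step 9: +1 fires, +1 burnt (F count now 1)
Step 10: +1 fires, +1 burnt (F count now 1)
Step 11: +0 fires, +1 burnt (F count now 0)
Fire out after step 11
Initially T: 17, now '.': 24
Total burnt (originally-T cells now '.'): 16

Answer: 16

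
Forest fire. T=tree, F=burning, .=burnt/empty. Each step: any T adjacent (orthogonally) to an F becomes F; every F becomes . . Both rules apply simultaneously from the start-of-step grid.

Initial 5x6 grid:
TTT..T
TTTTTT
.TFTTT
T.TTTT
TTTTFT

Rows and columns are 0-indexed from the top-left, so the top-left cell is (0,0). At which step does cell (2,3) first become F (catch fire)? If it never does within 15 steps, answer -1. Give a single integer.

Step 1: cell (2,3)='F' (+7 fires, +2 burnt)
  -> target ignites at step 1
Step 2: cell (2,3)='.' (+7 fires, +7 burnt)
Step 3: cell (2,3)='.' (+5 fires, +7 burnt)
Step 4: cell (2,3)='.' (+3 fires, +5 burnt)
Step 5: cell (2,3)='.' (+2 fires, +3 burnt)
Step 6: cell (2,3)='.' (+0 fires, +2 burnt)
  fire out at step 6

1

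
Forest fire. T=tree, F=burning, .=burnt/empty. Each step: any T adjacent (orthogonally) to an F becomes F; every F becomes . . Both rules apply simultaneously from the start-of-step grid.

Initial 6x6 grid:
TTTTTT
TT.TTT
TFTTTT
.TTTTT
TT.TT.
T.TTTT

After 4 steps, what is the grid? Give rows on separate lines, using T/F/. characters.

Step 1: 4 trees catch fire, 1 burn out
  TTTTTT
  TF.TTT
  F.FTTT
  .FTTTT
  TT.TT.
  T.TTTT
Step 2: 5 trees catch fire, 4 burn out
  TFTTTT
  F..TTT
  ...FTT
  ..FTTT
  TF.TT.
  T.TTTT
Step 3: 6 trees catch fire, 5 burn out
  F.FTTT
  ...FTT
  ....FT
  ...FTT
  F..TT.
  T.TTTT
Step 4: 6 trees catch fire, 6 burn out
  ...FTT
  ....FT
  .....F
  ....FT
  ...FT.
  F.TTTT

...FTT
....FT
.....F
....FT
...FT.
F.TTTT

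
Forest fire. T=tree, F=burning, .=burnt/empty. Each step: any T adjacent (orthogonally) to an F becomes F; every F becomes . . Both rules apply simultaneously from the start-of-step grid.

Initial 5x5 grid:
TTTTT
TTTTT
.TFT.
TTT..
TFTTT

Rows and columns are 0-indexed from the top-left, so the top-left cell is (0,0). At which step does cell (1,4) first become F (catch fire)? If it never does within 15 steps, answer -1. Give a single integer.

Step 1: cell (1,4)='T' (+7 fires, +2 burnt)
Step 2: cell (1,4)='T' (+5 fires, +7 burnt)
Step 3: cell (1,4)='F' (+5 fires, +5 burnt)
  -> target ignites at step 3
Step 4: cell (1,4)='.' (+2 fires, +5 burnt)
Step 5: cell (1,4)='.' (+0 fires, +2 burnt)
  fire out at step 5

3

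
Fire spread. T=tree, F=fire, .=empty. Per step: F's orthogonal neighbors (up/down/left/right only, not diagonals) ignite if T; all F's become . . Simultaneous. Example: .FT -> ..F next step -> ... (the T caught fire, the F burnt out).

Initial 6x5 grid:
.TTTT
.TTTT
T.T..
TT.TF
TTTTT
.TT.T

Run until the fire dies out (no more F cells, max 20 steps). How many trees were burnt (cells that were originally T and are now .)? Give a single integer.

Step 1: +2 fires, +1 burnt (F count now 2)
Step 2: +2 fires, +2 burnt (F count now 2)
Step 3: +1 fires, +2 burnt (F count now 1)
Step 4: +2 fires, +1 burnt (F count now 2)
Step 5: +3 fires, +2 burnt (F count now 3)
Step 6: +1 fires, +3 burnt (F count now 1)
Step 7: +1 fires, +1 burnt (F count now 1)
Step 8: +0 fires, +1 burnt (F count now 0)
Fire out after step 8
Initially T: 21, now '.': 21
Total burnt (originally-T cells now '.'): 12

Answer: 12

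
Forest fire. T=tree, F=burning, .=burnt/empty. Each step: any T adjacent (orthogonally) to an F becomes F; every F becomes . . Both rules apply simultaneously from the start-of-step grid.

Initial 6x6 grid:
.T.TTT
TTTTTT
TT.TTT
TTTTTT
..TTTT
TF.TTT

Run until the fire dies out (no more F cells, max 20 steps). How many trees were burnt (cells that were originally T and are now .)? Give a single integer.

Step 1: +1 fires, +1 burnt (F count now 1)
Step 2: +0 fires, +1 burnt (F count now 0)
Fire out after step 2
Initially T: 29, now '.': 8
Total burnt (originally-T cells now '.'): 1

Answer: 1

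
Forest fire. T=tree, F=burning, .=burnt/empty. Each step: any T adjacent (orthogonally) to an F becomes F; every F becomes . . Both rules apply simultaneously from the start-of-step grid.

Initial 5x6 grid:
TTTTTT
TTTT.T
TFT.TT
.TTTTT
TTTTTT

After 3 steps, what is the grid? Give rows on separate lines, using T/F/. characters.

Step 1: 4 trees catch fire, 1 burn out
  TTTTTT
  TFTT.T
  F.F.TT
  .FTTTT
  TTTTTT
Step 2: 5 trees catch fire, 4 burn out
  TFTTTT
  F.FT.T
  ....TT
  ..FTTT
  TFTTTT
Step 3: 6 trees catch fire, 5 burn out
  F.FTTT
  ...F.T
  ....TT
  ...FTT
  F.FTTT

F.FTTT
...F.T
....TT
...FTT
F.FTTT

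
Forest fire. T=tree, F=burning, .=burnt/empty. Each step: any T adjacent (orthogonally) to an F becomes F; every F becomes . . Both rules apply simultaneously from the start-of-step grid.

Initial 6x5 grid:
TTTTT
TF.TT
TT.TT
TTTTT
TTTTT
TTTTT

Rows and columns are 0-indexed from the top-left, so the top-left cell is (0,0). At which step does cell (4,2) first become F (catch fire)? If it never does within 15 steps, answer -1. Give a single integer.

Step 1: cell (4,2)='T' (+3 fires, +1 burnt)
Step 2: cell (4,2)='T' (+4 fires, +3 burnt)
Step 3: cell (4,2)='T' (+4 fires, +4 burnt)
Step 4: cell (4,2)='F' (+6 fires, +4 burnt)
  -> target ignites at step 4
Step 5: cell (4,2)='.' (+6 fires, +6 burnt)
Step 6: cell (4,2)='.' (+3 fires, +6 burnt)
Step 7: cell (4,2)='.' (+1 fires, +3 burnt)
Step 8: cell (4,2)='.' (+0 fires, +1 burnt)
  fire out at step 8

4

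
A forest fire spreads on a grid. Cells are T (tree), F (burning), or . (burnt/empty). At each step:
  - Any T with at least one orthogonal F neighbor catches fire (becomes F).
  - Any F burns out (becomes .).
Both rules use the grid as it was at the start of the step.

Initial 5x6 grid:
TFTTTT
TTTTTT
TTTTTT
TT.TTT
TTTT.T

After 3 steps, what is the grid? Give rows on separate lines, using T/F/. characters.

Step 1: 3 trees catch fire, 1 burn out
  F.FTTT
  TFTTTT
  TTTTTT
  TT.TTT
  TTTT.T
Step 2: 4 trees catch fire, 3 burn out
  ...FTT
  F.FTTT
  TFTTTT
  TT.TTT
  TTTT.T
Step 3: 5 trees catch fire, 4 burn out
  ....FT
  ...FTT
  F.FTTT
  TF.TTT
  TTTT.T

....FT
...FTT
F.FTTT
TF.TTT
TTTT.T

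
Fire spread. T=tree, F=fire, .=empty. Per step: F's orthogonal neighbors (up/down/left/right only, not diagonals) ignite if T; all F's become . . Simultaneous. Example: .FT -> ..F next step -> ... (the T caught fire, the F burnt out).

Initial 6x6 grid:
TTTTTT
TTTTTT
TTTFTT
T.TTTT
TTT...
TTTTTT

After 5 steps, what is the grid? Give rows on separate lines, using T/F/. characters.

Step 1: 4 trees catch fire, 1 burn out
  TTTTTT
  TTTFTT
  TTF.FT
  T.TFTT
  TTT...
  TTTTTT
Step 2: 7 trees catch fire, 4 burn out
  TTTFTT
  TTF.FT
  TF...F
  T.F.FT
  TTT...
  TTTTTT
Step 3: 7 trees catch fire, 7 burn out
  TTF.FT
  TF...F
  F.....
  T....F
  TTF...
  TTTTTT
Step 4: 6 trees catch fire, 7 burn out
  TF...F
  F.....
  ......
  F.....
  TF....
  TTFTTT
Step 5: 4 trees catch fire, 6 burn out
  F.....
  ......
  ......
  ......
  F.....
  TF.FTT

F.....
......
......
......
F.....
TF.FTT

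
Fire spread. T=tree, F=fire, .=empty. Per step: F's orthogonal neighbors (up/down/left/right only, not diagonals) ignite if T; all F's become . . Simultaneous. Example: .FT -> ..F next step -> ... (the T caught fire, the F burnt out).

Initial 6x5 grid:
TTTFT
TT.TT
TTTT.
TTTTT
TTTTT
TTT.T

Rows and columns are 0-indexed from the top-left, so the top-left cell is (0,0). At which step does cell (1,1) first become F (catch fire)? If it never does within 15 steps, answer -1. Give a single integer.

Step 1: cell (1,1)='T' (+3 fires, +1 burnt)
Step 2: cell (1,1)='T' (+3 fires, +3 burnt)
Step 3: cell (1,1)='F' (+4 fires, +3 burnt)
  -> target ignites at step 3
Step 4: cell (1,1)='.' (+5 fires, +4 burnt)
Step 5: cell (1,1)='.' (+4 fires, +5 burnt)
Step 6: cell (1,1)='.' (+4 fires, +4 burnt)
Step 7: cell (1,1)='.' (+2 fires, +4 burnt)
Step 8: cell (1,1)='.' (+1 fires, +2 burnt)
Step 9: cell (1,1)='.' (+0 fires, +1 burnt)
  fire out at step 9

3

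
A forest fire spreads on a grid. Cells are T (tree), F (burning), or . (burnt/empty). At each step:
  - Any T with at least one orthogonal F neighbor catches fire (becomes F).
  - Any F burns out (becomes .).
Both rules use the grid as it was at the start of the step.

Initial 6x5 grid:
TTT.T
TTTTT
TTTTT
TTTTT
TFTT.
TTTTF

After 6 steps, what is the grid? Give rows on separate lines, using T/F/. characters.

Step 1: 5 trees catch fire, 2 burn out
  TTT.T
  TTTTT
  TTTTT
  TFTTT
  F.FT.
  TFTF.
Step 2: 6 trees catch fire, 5 burn out
  TTT.T
  TTTTT
  TFTTT
  F.FTT
  ...F.
  F.F..
Step 3: 4 trees catch fire, 6 burn out
  TTT.T
  TFTTT
  F.FTT
  ...FT
  .....
  .....
Step 4: 5 trees catch fire, 4 burn out
  TFT.T
  F.FTT
  ...FT
  ....F
  .....
  .....
Step 5: 4 trees catch fire, 5 burn out
  F.F.T
  ...FT
  ....F
  .....
  .....
  .....
Step 6: 1 trees catch fire, 4 burn out
  ....T
  ....F
  .....
  .....
  .....
  .....

....T
....F
.....
.....
.....
.....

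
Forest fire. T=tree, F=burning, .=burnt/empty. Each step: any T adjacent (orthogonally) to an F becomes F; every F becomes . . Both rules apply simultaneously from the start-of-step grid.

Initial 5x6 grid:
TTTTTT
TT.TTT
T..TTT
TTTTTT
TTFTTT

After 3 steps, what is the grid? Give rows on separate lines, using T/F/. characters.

Step 1: 3 trees catch fire, 1 burn out
  TTTTTT
  TT.TTT
  T..TTT
  TTFTTT
  TF.FTT
Step 2: 4 trees catch fire, 3 burn out
  TTTTTT
  TT.TTT
  T..TTT
  TF.FTT
  F...FT
Step 3: 4 trees catch fire, 4 burn out
  TTTTTT
  TT.TTT
  T..FTT
  F...FT
  .....F

TTTTTT
TT.TTT
T..FTT
F...FT
.....F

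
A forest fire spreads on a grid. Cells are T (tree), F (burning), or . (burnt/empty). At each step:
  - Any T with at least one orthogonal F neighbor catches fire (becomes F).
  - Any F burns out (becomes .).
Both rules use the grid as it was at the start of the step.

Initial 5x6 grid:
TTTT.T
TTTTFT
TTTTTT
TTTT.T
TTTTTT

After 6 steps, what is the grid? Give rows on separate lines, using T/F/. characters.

Step 1: 3 trees catch fire, 1 burn out
  TTTT.T
  TTTF.F
  TTTTFT
  TTTT.T
  TTTTTT
Step 2: 5 trees catch fire, 3 burn out
  TTTF.F
  TTF...
  TTTF.F
  TTTT.T
  TTTTTT
Step 3: 5 trees catch fire, 5 burn out
  TTF...
  TF....
  TTF...
  TTTF.F
  TTTTTT
Step 4: 6 trees catch fire, 5 burn out
  TF....
  F.....
  TF....
  TTF...
  TTTFTF
Step 5: 5 trees catch fire, 6 burn out
  F.....
  ......
  F.....
  TF....
  TTF.F.
Step 6: 2 trees catch fire, 5 burn out
  ......
  ......
  ......
  F.....
  TF....

......
......
......
F.....
TF....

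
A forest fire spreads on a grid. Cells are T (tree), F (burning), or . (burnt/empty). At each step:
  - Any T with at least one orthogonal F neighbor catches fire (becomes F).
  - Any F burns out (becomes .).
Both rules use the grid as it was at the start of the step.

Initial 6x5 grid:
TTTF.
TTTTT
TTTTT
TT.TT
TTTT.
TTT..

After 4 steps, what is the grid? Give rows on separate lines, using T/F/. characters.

Step 1: 2 trees catch fire, 1 burn out
  TTF..
  TTTFT
  TTTTT
  TT.TT
  TTTT.
  TTT..
Step 2: 4 trees catch fire, 2 burn out
  TF...
  TTF.F
  TTTFT
  TT.TT
  TTTT.
  TTT..
Step 3: 5 trees catch fire, 4 burn out
  F....
  TF...
  TTF.F
  TT.FT
  TTTT.
  TTT..
Step 4: 4 trees catch fire, 5 burn out
  .....
  F....
  TF...
  TT..F
  TTTF.
  TTT..

.....
F....
TF...
TT..F
TTTF.
TTT..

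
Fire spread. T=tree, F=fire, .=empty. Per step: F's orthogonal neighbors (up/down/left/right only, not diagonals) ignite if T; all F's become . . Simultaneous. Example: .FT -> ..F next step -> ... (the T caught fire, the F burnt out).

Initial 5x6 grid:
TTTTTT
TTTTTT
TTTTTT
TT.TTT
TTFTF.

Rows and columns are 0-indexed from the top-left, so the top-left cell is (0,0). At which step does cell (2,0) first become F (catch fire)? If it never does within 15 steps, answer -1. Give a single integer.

Step 1: cell (2,0)='T' (+3 fires, +2 burnt)
Step 2: cell (2,0)='T' (+5 fires, +3 burnt)
Step 3: cell (2,0)='T' (+5 fires, +5 burnt)
Step 4: cell (2,0)='F' (+6 fires, +5 burnt)
  -> target ignites at step 4
Step 5: cell (2,0)='.' (+5 fires, +6 burnt)
Step 6: cell (2,0)='.' (+2 fires, +5 burnt)
Step 7: cell (2,0)='.' (+0 fires, +2 burnt)
  fire out at step 7

4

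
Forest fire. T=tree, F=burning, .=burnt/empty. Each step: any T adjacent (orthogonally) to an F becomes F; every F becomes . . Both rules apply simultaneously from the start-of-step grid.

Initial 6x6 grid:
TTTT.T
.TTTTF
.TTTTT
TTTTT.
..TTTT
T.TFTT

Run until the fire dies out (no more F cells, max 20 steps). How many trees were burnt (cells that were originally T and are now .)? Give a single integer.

Answer: 26

Derivation:
Step 1: +6 fires, +2 burnt (F count now 6)
Step 2: +6 fires, +6 burnt (F count now 6)
Step 3: +6 fires, +6 burnt (F count now 6)
Step 4: +4 fires, +6 burnt (F count now 4)
Step 5: +3 fires, +4 burnt (F count now 3)
Step 6: +1 fires, +3 burnt (F count now 1)
Step 7: +0 fires, +1 burnt (F count now 0)
Fire out after step 7
Initially T: 27, now '.': 35
Total burnt (originally-T cells now '.'): 26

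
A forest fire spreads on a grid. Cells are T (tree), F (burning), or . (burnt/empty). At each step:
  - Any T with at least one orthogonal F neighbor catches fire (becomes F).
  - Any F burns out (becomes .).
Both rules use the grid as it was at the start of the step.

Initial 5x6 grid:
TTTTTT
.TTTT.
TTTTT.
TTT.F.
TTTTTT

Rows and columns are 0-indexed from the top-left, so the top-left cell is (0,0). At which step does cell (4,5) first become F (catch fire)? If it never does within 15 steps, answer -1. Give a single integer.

Step 1: cell (4,5)='T' (+2 fires, +1 burnt)
Step 2: cell (4,5)='F' (+4 fires, +2 burnt)
  -> target ignites at step 2
Step 3: cell (4,5)='.' (+4 fires, +4 burnt)
Step 4: cell (4,5)='.' (+6 fires, +4 burnt)
Step 5: cell (4,5)='.' (+5 fires, +6 burnt)
Step 6: cell (4,5)='.' (+2 fires, +5 burnt)
Step 7: cell (4,5)='.' (+1 fires, +2 burnt)
Step 8: cell (4,5)='.' (+0 fires, +1 burnt)
  fire out at step 8

2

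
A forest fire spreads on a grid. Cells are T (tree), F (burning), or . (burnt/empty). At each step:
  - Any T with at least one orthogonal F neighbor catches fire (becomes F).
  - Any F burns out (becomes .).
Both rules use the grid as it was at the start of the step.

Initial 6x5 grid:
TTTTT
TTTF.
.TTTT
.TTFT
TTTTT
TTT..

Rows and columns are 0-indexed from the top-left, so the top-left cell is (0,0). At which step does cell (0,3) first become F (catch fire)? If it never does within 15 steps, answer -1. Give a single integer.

Step 1: cell (0,3)='F' (+6 fires, +2 burnt)
  -> target ignites at step 1
Step 2: cell (0,3)='.' (+8 fires, +6 burnt)
Step 3: cell (0,3)='.' (+5 fires, +8 burnt)
Step 4: cell (0,3)='.' (+3 fires, +5 burnt)
Step 5: cell (0,3)='.' (+1 fires, +3 burnt)
Step 6: cell (0,3)='.' (+0 fires, +1 burnt)
  fire out at step 6

1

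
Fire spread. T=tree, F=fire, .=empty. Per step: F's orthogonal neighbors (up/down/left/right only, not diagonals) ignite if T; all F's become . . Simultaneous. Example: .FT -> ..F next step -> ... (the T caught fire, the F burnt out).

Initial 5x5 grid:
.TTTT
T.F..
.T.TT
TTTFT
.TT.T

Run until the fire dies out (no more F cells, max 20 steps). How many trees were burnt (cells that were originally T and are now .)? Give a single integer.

Answer: 14

Derivation:
Step 1: +4 fires, +2 burnt (F count now 4)
Step 2: +6 fires, +4 burnt (F count now 6)
Step 3: +4 fires, +6 burnt (F count now 4)
Step 4: +0 fires, +4 burnt (F count now 0)
Fire out after step 4
Initially T: 15, now '.': 24
Total burnt (originally-T cells now '.'): 14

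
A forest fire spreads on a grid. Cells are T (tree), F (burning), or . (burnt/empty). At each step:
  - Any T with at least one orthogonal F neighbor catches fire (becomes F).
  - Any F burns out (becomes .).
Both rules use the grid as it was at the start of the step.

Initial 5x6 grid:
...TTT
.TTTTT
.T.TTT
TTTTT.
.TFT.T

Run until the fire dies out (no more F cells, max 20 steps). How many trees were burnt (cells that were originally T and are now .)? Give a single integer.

Step 1: +3 fires, +1 burnt (F count now 3)
Step 2: +2 fires, +3 burnt (F count now 2)
Step 3: +4 fires, +2 burnt (F count now 4)
Step 4: +3 fires, +4 burnt (F count now 3)
Step 5: +4 fires, +3 burnt (F count now 4)
Step 6: +2 fires, +4 burnt (F count now 2)
Step 7: +1 fires, +2 burnt (F count now 1)
Step 8: +0 fires, +1 burnt (F count now 0)
Fire out after step 8
Initially T: 20, now '.': 29
Total burnt (originally-T cells now '.'): 19

Answer: 19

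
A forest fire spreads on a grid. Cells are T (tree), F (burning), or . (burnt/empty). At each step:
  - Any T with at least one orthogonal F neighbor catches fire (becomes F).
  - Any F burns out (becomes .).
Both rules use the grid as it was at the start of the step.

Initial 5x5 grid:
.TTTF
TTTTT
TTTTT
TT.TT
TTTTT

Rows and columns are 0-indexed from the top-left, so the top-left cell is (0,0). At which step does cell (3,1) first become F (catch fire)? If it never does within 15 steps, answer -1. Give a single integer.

Step 1: cell (3,1)='T' (+2 fires, +1 burnt)
Step 2: cell (3,1)='T' (+3 fires, +2 burnt)
Step 3: cell (3,1)='T' (+4 fires, +3 burnt)
Step 4: cell (3,1)='T' (+4 fires, +4 burnt)
Step 5: cell (3,1)='T' (+3 fires, +4 burnt)
Step 6: cell (3,1)='F' (+3 fires, +3 burnt)
  -> target ignites at step 6
Step 7: cell (3,1)='.' (+2 fires, +3 burnt)
Step 8: cell (3,1)='.' (+1 fires, +2 burnt)
Step 9: cell (3,1)='.' (+0 fires, +1 burnt)
  fire out at step 9

6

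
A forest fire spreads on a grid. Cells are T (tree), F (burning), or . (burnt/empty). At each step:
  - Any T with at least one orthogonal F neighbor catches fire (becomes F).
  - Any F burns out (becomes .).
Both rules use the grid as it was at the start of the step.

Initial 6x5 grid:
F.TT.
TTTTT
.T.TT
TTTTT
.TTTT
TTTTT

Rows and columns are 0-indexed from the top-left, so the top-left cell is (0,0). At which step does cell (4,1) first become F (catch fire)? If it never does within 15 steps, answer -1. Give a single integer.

Step 1: cell (4,1)='T' (+1 fires, +1 burnt)
Step 2: cell (4,1)='T' (+1 fires, +1 burnt)
Step 3: cell (4,1)='T' (+2 fires, +1 burnt)
Step 4: cell (4,1)='T' (+3 fires, +2 burnt)
Step 5: cell (4,1)='F' (+6 fires, +3 burnt)
  -> target ignites at step 5
Step 6: cell (4,1)='.' (+4 fires, +6 burnt)
Step 7: cell (4,1)='.' (+4 fires, +4 burnt)
Step 8: cell (4,1)='.' (+2 fires, +4 burnt)
Step 9: cell (4,1)='.' (+1 fires, +2 burnt)
Step 10: cell (4,1)='.' (+0 fires, +1 burnt)
  fire out at step 10

5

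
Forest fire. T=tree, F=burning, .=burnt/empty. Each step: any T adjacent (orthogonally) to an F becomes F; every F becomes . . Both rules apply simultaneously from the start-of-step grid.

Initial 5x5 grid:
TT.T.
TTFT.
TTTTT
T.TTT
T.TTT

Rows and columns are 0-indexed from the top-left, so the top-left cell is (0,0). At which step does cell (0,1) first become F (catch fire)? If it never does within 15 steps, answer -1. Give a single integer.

Step 1: cell (0,1)='T' (+3 fires, +1 burnt)
Step 2: cell (0,1)='F' (+6 fires, +3 burnt)
  -> target ignites at step 2
Step 3: cell (0,1)='.' (+5 fires, +6 burnt)
Step 4: cell (0,1)='.' (+3 fires, +5 burnt)
Step 5: cell (0,1)='.' (+2 fires, +3 burnt)
Step 6: cell (0,1)='.' (+0 fires, +2 burnt)
  fire out at step 6

2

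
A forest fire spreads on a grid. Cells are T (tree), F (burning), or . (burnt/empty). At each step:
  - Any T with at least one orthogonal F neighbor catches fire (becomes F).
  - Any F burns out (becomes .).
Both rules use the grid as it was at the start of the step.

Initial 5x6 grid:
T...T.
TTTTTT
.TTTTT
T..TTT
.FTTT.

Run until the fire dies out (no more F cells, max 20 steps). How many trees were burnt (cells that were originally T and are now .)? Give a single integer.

Step 1: +1 fires, +1 burnt (F count now 1)
Step 2: +1 fires, +1 burnt (F count now 1)
Step 3: +2 fires, +1 burnt (F count now 2)
Step 4: +2 fires, +2 burnt (F count now 2)
Step 5: +4 fires, +2 burnt (F count now 4)
Step 6: +4 fires, +4 burnt (F count now 4)
Step 7: +3 fires, +4 burnt (F count now 3)
Step 8: +1 fires, +3 burnt (F count now 1)
Step 9: +1 fires, +1 burnt (F count now 1)
Step 10: +0 fires, +1 burnt (F count now 0)
Fire out after step 10
Initially T: 20, now '.': 29
Total burnt (originally-T cells now '.'): 19

Answer: 19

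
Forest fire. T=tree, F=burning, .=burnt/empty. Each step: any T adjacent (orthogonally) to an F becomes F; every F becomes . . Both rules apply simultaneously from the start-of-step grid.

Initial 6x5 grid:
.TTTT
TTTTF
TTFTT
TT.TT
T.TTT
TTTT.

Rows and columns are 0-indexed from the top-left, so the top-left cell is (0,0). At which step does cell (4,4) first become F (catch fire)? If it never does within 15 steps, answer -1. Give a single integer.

Step 1: cell (4,4)='T' (+6 fires, +2 burnt)
Step 2: cell (4,4)='T' (+7 fires, +6 burnt)
Step 3: cell (4,4)='F' (+5 fires, +7 burnt)
  -> target ignites at step 3
Step 4: cell (4,4)='.' (+3 fires, +5 burnt)
Step 5: cell (4,4)='.' (+2 fires, +3 burnt)
Step 6: cell (4,4)='.' (+1 fires, +2 burnt)
Step 7: cell (4,4)='.' (+0 fires, +1 burnt)
  fire out at step 7

3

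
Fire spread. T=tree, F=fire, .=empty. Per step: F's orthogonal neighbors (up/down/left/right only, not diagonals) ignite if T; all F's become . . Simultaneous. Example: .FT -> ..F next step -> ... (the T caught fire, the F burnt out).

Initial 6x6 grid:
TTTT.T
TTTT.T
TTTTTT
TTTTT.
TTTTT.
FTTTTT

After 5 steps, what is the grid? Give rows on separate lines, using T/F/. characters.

Step 1: 2 trees catch fire, 1 burn out
  TTTT.T
  TTTT.T
  TTTTTT
  TTTTT.
  FTTTT.
  .FTTTT
Step 2: 3 trees catch fire, 2 burn out
  TTTT.T
  TTTT.T
  TTTTTT
  FTTTT.
  .FTTT.
  ..FTTT
Step 3: 4 trees catch fire, 3 burn out
  TTTT.T
  TTTT.T
  FTTTTT
  .FTTT.
  ..FTT.
  ...FTT
Step 4: 5 trees catch fire, 4 burn out
  TTTT.T
  FTTT.T
  .FTTTT
  ..FTT.
  ...FT.
  ....FT
Step 5: 6 trees catch fire, 5 burn out
  FTTT.T
  .FTT.T
  ..FTTT
  ...FT.
  ....F.
  .....F

FTTT.T
.FTT.T
..FTTT
...FT.
....F.
.....F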